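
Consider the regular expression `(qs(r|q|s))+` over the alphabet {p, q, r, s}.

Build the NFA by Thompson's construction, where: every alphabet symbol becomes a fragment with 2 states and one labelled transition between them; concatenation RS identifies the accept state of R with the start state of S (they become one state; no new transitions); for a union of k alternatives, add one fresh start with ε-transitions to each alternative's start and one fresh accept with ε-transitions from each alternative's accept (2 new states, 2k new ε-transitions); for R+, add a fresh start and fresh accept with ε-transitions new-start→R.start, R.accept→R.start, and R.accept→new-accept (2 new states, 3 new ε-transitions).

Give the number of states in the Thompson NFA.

12

Per subexpression:
Each of the 5 symbol leaves contributes a 2-state fragment.
  r|q|s = 8 states
  qs(r|q|s) = 10 states
  (qs(r|q|s))+ = 12 states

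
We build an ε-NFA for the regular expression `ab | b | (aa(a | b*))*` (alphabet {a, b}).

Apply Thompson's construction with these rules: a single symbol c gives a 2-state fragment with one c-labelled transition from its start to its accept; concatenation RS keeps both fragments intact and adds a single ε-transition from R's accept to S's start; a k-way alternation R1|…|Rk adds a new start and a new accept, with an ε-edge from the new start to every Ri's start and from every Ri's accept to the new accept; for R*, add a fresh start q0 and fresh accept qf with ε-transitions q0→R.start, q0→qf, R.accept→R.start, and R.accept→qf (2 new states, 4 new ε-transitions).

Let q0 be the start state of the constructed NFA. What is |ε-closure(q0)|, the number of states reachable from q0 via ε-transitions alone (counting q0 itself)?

7

Compute the ε-closure size of each fragment's start state recursively; a symbol fragment's start has no outgoing ε-edge, so its closure is just itself (size 1).
  ab — same as the first factor's closure: |ε-closure| = 1
  b* — new start has ε-edges to the inner start and to the new accept, so |ε-closure| = 2 + 1 = 3
  a | b* — new start ε-reaches every alternative's start; at least one alternative accepts ε, so the union's new accept is reached too: |ε-closure| = 1 + 1 + 3 + 1 = 6
  aa(a | b*) — same as the first factor's closure: |ε-closure| = 1
  (aa(a | b*))* — the star's fresh start ε-reaches both the body's start and the fresh accept: |ε-closure| = 2 + 1 = 3
  ab | b | (aa(a | b*))* — new start ε-reaches every alternative's start; at least one alternative accepts ε, so the union's new accept is reached too: |ε-closure| = 1 + 1 + 1 + 3 + 1 = 7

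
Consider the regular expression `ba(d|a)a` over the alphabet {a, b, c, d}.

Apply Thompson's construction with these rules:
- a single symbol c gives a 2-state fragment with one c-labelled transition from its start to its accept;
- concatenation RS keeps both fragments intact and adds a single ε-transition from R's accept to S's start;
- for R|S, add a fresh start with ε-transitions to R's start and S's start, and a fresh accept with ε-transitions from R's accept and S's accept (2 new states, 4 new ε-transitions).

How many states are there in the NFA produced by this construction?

Building bottom-up:
Each of the 5 symbol leaves contributes a 2-state fragment.
  d|a : 6 states
  ba(d|a)a : 12 states

12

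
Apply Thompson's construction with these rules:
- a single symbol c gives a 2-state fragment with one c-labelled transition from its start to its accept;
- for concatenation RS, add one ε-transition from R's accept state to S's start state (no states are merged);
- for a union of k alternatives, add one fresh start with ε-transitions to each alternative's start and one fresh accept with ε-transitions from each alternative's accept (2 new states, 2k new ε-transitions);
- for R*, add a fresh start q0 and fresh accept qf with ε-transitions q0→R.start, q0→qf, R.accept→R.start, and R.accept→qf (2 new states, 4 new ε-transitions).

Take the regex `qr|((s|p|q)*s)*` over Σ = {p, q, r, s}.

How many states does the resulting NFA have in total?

Per subexpression:
Each of the 6 symbol leaves contributes a 2-state fragment.
  qr — 4 states
  s|p|q — 8 states
  (s|p|q)* — 10 states
  (s|p|q)*s — 12 states
  ((s|p|q)*s)* — 14 states
  qr|((s|p|q)*s)* — 20 states

20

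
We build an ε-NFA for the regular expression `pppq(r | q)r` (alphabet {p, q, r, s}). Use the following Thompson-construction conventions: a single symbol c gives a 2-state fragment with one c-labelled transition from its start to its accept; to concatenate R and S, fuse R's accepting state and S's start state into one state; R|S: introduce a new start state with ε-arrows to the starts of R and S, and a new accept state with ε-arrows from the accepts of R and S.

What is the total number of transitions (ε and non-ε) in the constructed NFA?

11

Recursing over subexpressions:
Each of the 7 symbol leaves contributes 1 transition (1 symbol, 0 ε).
  r | q → 6 transitions (2 symbol, 4 ε)
  pppq(r | q)r → 11 transitions (7 symbol, 4 ε)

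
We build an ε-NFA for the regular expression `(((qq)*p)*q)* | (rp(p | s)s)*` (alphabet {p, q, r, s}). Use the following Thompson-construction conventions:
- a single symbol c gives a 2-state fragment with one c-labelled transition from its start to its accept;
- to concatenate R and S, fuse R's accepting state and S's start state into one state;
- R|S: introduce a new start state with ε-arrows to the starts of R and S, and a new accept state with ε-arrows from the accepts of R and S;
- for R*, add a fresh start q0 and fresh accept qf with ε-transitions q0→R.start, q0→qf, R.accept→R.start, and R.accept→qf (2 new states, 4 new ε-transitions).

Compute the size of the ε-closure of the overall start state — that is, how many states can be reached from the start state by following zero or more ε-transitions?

12

Let C(F) = |ε-closure(F.start)| within fragment F, and note whether F accepts ε. Symbol fragments have C = 1 and do not accept ε. Then:
  qq : same as the first factor's closure: C = 1
  (qq)* : new start has ε-edges to the inner start and to the new accept, so C = 2 + 1 = 3
  (qq)*p : the left operand accepts ε, so the closure extends into the next operand (the shared merged state is already counted); C = 3 + (1−1) = 3
  ((qq)*p)* : C = 1 (new start) + 3 (body) + 1 (new accept) = 5
  ((qq)*p)*q : the left operand accepts ε, so the closure extends into the next operand (the shared merged state is already counted); C = 5 + (1−1) = 5
  (((qq)*p)*q)* : the star's fresh start ε-reaches both the body's start and the fresh accept: C = 2 + 5 = 7
  p | s : C = 1 + 1 + 1 = 3 (the new accept is not ε-reachable since no branch accepts ε)
  rp(p | s)s : C equals the left operand's closure size = 1 (its accept is not ε-reachable, so the closure stops there)
  (rp(p | s)s)* : the star's fresh start ε-reaches both the body's start and the fresh accept: C = 2 + 1 = 3
  (((qq)*p)*q)* | (rp(p | s)s)* : C = 1 (new start) + (7 + 3) + 1 (new accept, since some branch ε-reaches its own accept) = 12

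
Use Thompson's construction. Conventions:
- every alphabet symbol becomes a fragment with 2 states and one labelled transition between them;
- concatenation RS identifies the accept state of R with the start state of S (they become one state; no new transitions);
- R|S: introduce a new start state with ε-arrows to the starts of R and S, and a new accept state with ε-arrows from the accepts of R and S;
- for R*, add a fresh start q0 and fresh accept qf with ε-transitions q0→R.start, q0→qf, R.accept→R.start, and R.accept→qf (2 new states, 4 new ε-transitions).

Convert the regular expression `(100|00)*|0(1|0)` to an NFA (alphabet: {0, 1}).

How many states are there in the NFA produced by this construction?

Building bottom-up:
Each of the 8 symbol leaves contributes a 2-state fragment.
  100 = 4 states
  00 = 3 states
  100|00 = 9 states
  (100|00)* = 11 states
  1|0 = 6 states
  0(1|0) = 7 states
  (100|00)*|0(1|0) = 20 states

20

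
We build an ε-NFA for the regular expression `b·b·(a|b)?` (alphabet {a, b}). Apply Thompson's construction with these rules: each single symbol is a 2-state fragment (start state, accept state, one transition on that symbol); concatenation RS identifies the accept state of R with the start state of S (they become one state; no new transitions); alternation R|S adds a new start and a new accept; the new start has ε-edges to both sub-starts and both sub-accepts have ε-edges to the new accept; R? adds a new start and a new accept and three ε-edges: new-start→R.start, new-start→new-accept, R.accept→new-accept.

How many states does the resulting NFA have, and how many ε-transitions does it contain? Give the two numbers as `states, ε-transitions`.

10, 7

Per subexpression:
Each of the 4 symbol leaves contributes 2 states and 0 ε-transitions.
  a|b → 6 states, 4 ε-transitions
  (a|b)? → 8 states, 7 ε-transitions
  b·b·(a|b)? → 10 states, 7 ε-transitions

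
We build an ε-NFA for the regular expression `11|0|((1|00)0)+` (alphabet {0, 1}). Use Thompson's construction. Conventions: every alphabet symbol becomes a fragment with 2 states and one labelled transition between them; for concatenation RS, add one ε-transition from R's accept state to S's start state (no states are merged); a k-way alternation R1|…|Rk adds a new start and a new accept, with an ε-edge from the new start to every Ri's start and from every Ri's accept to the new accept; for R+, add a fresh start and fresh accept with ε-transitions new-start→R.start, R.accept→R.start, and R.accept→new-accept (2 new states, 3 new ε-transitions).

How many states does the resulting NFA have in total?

20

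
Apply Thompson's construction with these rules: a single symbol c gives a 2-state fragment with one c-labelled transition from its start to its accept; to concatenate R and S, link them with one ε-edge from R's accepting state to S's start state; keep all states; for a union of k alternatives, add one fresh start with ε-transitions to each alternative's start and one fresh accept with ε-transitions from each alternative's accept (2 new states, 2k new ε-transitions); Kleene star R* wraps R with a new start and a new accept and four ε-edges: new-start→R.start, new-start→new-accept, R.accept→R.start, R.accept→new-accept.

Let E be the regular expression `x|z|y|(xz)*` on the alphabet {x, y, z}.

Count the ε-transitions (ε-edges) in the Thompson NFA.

Building bottom-up:
Each of the 5 symbol leaves contributes 0 ε-transitions.
  xz = 1 ε-transition
  (xz)* = 5 ε-transitions
  x|z|y|(xz)* = 13 ε-transitions

13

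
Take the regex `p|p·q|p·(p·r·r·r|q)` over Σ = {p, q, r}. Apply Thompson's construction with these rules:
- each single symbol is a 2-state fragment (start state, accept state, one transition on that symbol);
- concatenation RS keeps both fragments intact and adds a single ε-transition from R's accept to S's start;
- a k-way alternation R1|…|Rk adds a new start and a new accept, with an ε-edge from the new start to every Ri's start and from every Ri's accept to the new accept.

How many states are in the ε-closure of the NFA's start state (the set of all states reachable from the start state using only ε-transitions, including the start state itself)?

Work bottom-up. For each fragment F, track |ε-closure(F.start)| and whether F's accept lies in that closure (i.e. whether F accepts ε). A single-symbol fragment has closure size 1 and does not accept ε.
  p·q → |ε-closure| equals the left operand's closure size = 1 (its accept is not ε-reachable, so the closure stops there)
  p·r·r·r → |ε-closure| equals the left operand's closure size = 1 (its accept is not ε-reachable, so the closure stops there)
  p·r·r·r|q → |ε-closure| = 1 + 1 + 1 = 3 (the new accept is not ε-reachable since no branch accepts ε)
  p·(p·r·r·r|q) → same as the first factor's closure: |ε-closure| = 1
  p|p·q|p·(p·r·r·r|q) → new start ε-reaches every alternative's start; none of them accept ε, so the new accept is not reached: |ε-closure| = 1 + 1 + 1 + 1 = 4

4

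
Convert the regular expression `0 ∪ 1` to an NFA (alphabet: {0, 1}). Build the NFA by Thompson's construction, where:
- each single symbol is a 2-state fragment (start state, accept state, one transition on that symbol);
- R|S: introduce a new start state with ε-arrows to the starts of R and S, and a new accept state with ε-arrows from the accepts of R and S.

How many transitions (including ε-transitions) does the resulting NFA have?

Recursing over subexpressions:
Each of the 2 symbol leaves contributes 1 transition (1 symbol, 0 ε).
  0 ∪ 1 = 6 transitions (2 symbol, 4 ε)

6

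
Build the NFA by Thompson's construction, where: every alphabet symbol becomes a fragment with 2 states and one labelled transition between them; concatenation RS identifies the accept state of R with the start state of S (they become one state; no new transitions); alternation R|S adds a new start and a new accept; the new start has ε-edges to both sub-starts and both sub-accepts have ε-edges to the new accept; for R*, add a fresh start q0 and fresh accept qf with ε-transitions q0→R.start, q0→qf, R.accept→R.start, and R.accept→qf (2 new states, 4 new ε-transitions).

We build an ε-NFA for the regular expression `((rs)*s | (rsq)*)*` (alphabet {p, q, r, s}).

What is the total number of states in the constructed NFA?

Per subexpression:
Each of the 6 symbol leaves contributes a 2-state fragment.
  rs : 3 states
  (rs)* : 5 states
  (rs)*s : 6 states
  rsq : 4 states
  (rsq)* : 6 states
  (rs)*s | (rsq)* : 14 states
  ((rs)*s | (rsq)*)* : 16 states

16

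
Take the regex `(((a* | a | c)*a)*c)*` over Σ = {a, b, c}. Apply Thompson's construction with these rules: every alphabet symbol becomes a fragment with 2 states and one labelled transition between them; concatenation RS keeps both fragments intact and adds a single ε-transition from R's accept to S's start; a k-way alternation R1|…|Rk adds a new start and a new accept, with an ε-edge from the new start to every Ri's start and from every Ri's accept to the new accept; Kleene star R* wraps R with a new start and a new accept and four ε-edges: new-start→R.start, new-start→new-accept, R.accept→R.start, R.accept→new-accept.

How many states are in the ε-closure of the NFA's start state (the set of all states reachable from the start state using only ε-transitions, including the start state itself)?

15

Compute the ε-closure size of each fragment's start state recursively; a symbol fragment's start has no outgoing ε-edge, so its closure is just itself (size 1).
  a* → |ε-closure| = 1 (new start) + 1 (body) + 1 (new accept) = 3
  a* | a | c → new start ε-reaches every alternative's start; at least one alternative accepts ε, so the union's new accept is reached too: |ε-closure| = 1 + 3 + 1 + 1 + 1 = 7
  (a* | a | c)* → the star's fresh start ε-reaches both the body's start and the fresh accept: |ε-closure| = 2 + 7 = 9
  (a* | a | c)*a → |ε-closure| = 9 + 1 = 10 (closure spills across the concat boundary because the left factor accepts ε)
  ((a* | a | c)*a)* → new start has ε-edges to the inner start and to the new accept, so |ε-closure| = 2 + 10 = 12
  ((a* | a | c)*a)*c → |ε-closure| = 12 + 1 = 13 (closure spills across the concat boundary because the left factor accepts ε)
  (((a* | a | c)*a)*c)* → the star's fresh start ε-reaches both the body's start and the fresh accept: |ε-closure| = 2 + 13 = 15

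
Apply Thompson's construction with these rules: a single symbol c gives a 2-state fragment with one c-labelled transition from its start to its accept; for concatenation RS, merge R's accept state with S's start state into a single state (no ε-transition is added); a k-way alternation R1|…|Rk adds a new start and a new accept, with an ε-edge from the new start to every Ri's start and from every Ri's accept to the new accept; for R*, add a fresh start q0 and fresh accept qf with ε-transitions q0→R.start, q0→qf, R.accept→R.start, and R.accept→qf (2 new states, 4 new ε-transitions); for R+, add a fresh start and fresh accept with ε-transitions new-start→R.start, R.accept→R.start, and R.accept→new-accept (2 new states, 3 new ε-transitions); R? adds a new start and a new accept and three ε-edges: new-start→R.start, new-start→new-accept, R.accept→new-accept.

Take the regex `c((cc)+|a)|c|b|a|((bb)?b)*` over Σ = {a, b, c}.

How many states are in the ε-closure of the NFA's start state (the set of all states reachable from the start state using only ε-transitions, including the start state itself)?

11

Compute the ε-closure size of each fragment's start state recursively; a symbol fragment's start has no outgoing ε-edge, so its closure is just itself (size 1).
  cc — same as the first factor's closure: C = 1
  (cc)+ — new start ε-reaches only the body's start; the new accept needs a symbol first: C = 1 + 1 = 2
  (cc)+|a — new start ε-reaches every alternative's start; none of them accept ε, so the new accept is not reached: C = 1 + 2 + 1 = 4
  c((cc)+|a) — C equals the left operand's closure size = 1 (its accept is not ε-reachable, so the closure stops there)
  bb — C equals the left operand's closure size = 1 (its accept is not ε-reachable, so the closure stops there)
  (bb)? — C = 1 (new start) + 1 (body) + 1 (new accept, via ε) = 3
  (bb)?b — C = 3 + (1−1) = 3 (closure spills across the concat boundary because the left factor accepts ε)
  ((bb)?b)* — new start has ε-edges to the inner start and to the new accept, so C = 2 + 3 = 5
  c((cc)+|a)|c|b|a|((bb)?b)* — new start ε-reaches every alternative's start; at least one alternative accepts ε, so the union's new accept is reached too: C = 1 + 1 + 1 + 1 + 1 + 5 + 1 = 11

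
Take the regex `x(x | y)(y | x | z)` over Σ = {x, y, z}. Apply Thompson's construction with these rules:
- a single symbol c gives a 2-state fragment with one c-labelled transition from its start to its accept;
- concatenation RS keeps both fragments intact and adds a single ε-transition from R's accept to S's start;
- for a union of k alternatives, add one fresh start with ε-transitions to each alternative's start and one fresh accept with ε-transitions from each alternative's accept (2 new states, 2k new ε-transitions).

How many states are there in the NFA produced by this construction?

16

Recursing over subexpressions:
Each of the 6 symbol leaves contributes a 2-state fragment.
  x | y — 6 states
  y | x | z — 8 states
  x(x | y)(y | x | z) — 16 states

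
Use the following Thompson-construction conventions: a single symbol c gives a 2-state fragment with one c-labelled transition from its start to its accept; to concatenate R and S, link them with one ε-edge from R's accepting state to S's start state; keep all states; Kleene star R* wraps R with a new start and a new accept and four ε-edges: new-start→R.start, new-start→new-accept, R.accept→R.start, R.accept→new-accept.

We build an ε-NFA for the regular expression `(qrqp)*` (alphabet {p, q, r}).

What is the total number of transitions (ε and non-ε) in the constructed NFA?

11

Recursing over subexpressions:
Each of the 4 symbol leaves contributes 1 transition (1 symbol, 0 ε).
  qrqp = 7 transitions (4 symbol, 3 ε)
  (qrqp)* = 11 transitions (4 symbol, 7 ε)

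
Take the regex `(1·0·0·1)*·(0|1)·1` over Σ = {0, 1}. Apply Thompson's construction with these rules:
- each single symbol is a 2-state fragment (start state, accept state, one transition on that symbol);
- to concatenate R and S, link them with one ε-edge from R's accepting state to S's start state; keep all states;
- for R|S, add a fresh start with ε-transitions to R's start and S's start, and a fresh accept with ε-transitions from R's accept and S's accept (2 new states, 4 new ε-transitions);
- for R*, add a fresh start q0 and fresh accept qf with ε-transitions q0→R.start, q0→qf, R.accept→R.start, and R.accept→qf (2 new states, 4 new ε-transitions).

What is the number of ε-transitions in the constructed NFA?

Per subexpression:
Each of the 7 symbol leaves contributes 0 ε-transitions.
  1·0·0·1 — 3 ε-transitions
  (1·0·0·1)* — 7 ε-transitions
  0|1 — 4 ε-transitions
  (1·0·0·1)*·(0|1)·1 — 13 ε-transitions

13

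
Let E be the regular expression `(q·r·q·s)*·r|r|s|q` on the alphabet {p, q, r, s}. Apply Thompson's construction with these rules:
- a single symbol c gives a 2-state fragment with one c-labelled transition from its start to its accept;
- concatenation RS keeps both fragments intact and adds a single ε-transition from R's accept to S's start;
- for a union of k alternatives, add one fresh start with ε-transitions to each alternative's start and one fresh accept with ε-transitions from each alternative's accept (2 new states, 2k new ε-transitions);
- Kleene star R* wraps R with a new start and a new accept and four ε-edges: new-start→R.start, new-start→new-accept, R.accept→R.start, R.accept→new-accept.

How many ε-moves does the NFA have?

By structural recursion:
Each of the 8 symbol leaves contributes 0 ε-transitions.
  q·r·q·s : 3 ε-transitions
  (q·r·q·s)* : 7 ε-transitions
  (q·r·q·s)*·r : 8 ε-transitions
  (q·r·q·s)*·r|r|s|q : 16 ε-transitions

16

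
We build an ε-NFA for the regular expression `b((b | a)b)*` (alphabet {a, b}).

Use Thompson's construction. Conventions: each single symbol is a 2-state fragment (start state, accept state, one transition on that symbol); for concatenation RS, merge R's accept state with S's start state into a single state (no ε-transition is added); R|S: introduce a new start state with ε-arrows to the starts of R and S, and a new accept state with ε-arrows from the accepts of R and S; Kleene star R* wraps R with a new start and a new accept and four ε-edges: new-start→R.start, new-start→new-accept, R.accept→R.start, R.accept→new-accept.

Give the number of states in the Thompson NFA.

By structural recursion:
Each of the 4 symbol leaves contributes a 2-state fragment.
  b | a = 6 states
  (b | a)b = 7 states
  ((b | a)b)* = 9 states
  b((b | a)b)* = 10 states

10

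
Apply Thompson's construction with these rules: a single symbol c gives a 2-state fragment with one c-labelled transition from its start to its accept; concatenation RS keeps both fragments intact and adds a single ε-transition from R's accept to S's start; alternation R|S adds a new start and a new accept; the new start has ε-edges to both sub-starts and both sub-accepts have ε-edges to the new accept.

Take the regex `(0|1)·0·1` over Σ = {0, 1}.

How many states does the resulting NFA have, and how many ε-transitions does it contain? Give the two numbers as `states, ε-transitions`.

10, 6

Bottom-up over the parse tree:
Each of the 4 symbol leaves contributes 2 states and 0 ε-transitions.
  0|1 — 6 states, 4 ε-transitions
  (0|1)·0·1 — 10 states, 6 ε-transitions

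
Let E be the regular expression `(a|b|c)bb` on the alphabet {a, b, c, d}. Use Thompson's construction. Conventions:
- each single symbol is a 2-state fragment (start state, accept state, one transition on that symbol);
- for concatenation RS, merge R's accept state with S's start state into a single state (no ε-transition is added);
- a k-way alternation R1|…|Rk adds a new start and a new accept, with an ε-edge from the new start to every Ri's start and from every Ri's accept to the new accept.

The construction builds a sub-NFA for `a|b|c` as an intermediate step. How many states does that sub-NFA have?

8

Fragment for `a|b|c`:
Each of the 3 symbol leaves contributes a 2-state fragment.
  a|b|c : 8 states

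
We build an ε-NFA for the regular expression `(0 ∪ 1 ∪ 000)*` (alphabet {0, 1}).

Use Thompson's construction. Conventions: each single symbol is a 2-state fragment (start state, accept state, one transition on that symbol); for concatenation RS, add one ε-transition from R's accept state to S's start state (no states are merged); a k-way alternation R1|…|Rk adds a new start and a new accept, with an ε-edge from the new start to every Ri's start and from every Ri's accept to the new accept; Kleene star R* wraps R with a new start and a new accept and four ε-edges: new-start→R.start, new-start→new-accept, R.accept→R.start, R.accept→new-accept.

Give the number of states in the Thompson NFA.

14

By structural recursion:
Each of the 5 symbol leaves contributes a 2-state fragment.
  000 — 6 states
  0 ∪ 1 ∪ 000 — 12 states
  (0 ∪ 1 ∪ 000)* — 14 states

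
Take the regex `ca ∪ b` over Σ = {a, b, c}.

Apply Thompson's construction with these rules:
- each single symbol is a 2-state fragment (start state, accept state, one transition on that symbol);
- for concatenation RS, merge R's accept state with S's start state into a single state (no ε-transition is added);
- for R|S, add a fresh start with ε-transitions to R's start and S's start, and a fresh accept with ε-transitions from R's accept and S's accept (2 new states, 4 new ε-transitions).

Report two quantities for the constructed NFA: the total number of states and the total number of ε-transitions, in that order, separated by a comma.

By structural recursion:
Each of the 3 symbol leaves contributes 2 states and 0 ε-transitions.
  ca → 3 states, 0 ε-transitions
  ca ∪ b → 7 states, 4 ε-transitions

7, 4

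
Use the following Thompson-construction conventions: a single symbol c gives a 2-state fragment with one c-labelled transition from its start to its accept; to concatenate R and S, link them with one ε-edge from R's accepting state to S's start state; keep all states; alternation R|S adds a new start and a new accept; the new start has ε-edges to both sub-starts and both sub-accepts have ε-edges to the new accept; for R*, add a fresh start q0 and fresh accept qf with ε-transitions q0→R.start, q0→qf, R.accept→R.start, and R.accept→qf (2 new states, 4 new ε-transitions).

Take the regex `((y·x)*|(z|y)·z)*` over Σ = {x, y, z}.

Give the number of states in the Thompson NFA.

By structural recursion:
Each of the 5 symbol leaves contributes a 2-state fragment.
  y·x = 4 states
  (y·x)* = 6 states
  z|y = 6 states
  (z|y)·z = 8 states
  (y·x)*|(z|y)·z = 16 states
  ((y·x)*|(z|y)·z)* = 18 states

18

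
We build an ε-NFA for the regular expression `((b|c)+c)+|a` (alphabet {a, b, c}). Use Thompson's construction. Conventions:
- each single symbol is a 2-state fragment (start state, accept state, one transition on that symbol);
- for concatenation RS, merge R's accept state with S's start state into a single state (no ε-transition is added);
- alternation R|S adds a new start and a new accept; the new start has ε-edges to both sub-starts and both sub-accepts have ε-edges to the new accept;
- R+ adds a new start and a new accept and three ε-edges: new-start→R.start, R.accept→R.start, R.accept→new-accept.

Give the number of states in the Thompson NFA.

15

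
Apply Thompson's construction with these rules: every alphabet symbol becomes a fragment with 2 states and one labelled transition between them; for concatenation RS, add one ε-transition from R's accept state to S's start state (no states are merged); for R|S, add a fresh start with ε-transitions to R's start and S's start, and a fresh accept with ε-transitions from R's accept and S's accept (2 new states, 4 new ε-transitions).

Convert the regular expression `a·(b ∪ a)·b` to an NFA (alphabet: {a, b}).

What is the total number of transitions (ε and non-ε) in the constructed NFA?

10

Per subexpression:
Each of the 4 symbol leaves contributes 1 transition (1 symbol, 0 ε).
  b ∪ a = 6 transitions (2 symbol, 4 ε)
  a·(b ∪ a)·b = 10 transitions (4 symbol, 6 ε)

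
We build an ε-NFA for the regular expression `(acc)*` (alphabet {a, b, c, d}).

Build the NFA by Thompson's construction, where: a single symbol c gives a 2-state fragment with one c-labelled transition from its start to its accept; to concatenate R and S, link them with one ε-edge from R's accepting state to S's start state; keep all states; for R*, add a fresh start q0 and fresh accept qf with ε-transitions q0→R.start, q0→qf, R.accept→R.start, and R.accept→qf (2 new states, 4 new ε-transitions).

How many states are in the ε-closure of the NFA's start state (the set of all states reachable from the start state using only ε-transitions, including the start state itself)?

Work bottom-up. For each fragment F, track |ε-closure(F.start)| and whether F's accept lies in that closure (i.e. whether F accepts ε). A single-symbol fragment has closure size 1 and does not accept ε.
  acc — |ε-closure| equals the left operand's closure size = 1 (its accept is not ε-reachable, so the closure stops there)
  (acc)* — new start has ε-edges to the inner start and to the new accept, so |ε-closure| = 2 + 1 = 3

3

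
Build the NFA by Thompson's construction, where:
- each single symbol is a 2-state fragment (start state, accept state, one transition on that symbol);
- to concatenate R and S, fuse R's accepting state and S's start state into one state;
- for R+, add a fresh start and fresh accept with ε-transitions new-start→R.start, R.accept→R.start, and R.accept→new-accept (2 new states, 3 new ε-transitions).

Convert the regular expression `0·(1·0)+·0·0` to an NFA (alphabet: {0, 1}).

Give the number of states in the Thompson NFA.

8

Per subexpression:
Each of the 5 symbol leaves contributes a 2-state fragment.
  1·0 — 3 states
  (1·0)+ — 5 states
  0·(1·0)+·0·0 — 8 states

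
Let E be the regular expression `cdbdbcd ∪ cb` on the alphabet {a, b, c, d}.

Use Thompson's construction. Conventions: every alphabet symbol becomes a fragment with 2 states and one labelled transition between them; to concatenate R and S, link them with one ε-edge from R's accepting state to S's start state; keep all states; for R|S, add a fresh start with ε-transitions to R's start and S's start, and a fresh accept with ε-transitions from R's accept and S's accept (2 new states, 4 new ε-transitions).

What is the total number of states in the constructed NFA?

20

Recursing over subexpressions:
Each of the 9 symbol leaves contributes a 2-state fragment.
  cdbdbcd = 14 states
  cb = 4 states
  cdbdbcd ∪ cb = 20 states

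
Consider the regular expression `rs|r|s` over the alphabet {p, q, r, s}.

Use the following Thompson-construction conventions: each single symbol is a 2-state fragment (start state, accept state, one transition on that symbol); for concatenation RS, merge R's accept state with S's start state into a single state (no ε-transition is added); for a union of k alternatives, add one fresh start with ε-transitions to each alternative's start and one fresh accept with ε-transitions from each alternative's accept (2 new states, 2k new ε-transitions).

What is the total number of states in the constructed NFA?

Per subexpression:
Each of the 4 symbol leaves contributes a 2-state fragment.
  rs : 3 states
  rs|r|s : 9 states

9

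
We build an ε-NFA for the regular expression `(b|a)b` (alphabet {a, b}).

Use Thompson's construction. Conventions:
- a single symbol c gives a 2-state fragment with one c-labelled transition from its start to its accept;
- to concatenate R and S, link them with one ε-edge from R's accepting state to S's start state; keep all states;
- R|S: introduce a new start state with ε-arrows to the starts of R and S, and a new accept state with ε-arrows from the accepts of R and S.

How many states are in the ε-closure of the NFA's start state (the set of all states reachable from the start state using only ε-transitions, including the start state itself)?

3

Work bottom-up. For each fragment F, track |ε-closure(F.start)| and whether F's accept lies in that closure (i.e. whether F accepts ε). A single-symbol fragment has closure size 1 and does not accept ε.
  b|a : C = 1 + 1 + 1 = 3 (the new accept is not ε-reachable since no branch accepts ε)
  (b|a)b : C equals the left operand's closure size = 3 (its accept is not ε-reachable, so the closure stops there)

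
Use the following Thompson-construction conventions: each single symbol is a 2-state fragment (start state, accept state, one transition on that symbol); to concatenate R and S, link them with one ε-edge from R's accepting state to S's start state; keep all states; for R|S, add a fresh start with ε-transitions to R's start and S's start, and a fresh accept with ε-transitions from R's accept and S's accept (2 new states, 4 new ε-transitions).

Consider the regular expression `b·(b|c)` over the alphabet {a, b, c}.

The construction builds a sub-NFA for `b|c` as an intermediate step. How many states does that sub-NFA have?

6

Fragment for `b|c`:
Each of the 2 symbol leaves contributes a 2-state fragment.
  b|c → 6 states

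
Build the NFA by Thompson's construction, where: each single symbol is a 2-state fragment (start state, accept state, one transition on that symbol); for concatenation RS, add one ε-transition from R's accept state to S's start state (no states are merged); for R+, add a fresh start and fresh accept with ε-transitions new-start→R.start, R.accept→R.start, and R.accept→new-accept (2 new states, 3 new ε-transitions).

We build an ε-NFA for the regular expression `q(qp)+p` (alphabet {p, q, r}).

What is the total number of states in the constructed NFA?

10

Bottom-up over the parse tree:
Each of the 4 symbol leaves contributes a 2-state fragment.
  qp — 4 states
  (qp)+ — 6 states
  q(qp)+p — 10 states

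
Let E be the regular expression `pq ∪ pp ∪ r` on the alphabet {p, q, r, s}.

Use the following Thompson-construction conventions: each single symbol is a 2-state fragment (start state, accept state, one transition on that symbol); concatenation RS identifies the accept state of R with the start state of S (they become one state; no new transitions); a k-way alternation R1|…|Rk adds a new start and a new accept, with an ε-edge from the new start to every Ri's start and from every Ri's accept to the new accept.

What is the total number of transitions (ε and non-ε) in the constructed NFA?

Per subexpression:
Each of the 5 symbol leaves contributes 1 transition (1 symbol, 0 ε).
  pq — 2 transitions (2 symbol, 0 ε)
  pp — 2 transitions (2 symbol, 0 ε)
  pq ∪ pp ∪ r — 11 transitions (5 symbol, 6 ε)

11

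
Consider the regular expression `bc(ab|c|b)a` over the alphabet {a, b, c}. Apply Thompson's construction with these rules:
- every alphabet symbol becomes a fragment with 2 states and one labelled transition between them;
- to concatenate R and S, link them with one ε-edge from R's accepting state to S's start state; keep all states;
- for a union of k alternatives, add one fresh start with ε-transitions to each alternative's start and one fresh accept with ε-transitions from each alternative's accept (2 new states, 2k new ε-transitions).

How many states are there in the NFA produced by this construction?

Building bottom-up:
Each of the 7 symbol leaves contributes a 2-state fragment.
  ab = 4 states
  ab|c|b = 10 states
  bc(ab|c|b)a = 16 states

16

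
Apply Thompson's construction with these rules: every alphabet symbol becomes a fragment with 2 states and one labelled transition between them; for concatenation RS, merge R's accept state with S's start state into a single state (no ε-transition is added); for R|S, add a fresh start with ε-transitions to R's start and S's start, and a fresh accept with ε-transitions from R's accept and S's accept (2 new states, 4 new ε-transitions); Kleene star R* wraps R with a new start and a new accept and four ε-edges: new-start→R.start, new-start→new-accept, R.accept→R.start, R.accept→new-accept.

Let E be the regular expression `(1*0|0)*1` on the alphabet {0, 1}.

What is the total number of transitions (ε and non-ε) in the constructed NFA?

Bottom-up over the parse tree:
Each of the 4 symbol leaves contributes 1 transition (1 symbol, 0 ε).
  1* — 5 transitions (1 symbol, 4 ε)
  1*0 — 6 transitions (2 symbol, 4 ε)
  1*0|0 — 11 transitions (3 symbol, 8 ε)
  (1*0|0)* — 15 transitions (3 symbol, 12 ε)
  (1*0|0)*1 — 16 transitions (4 symbol, 12 ε)

16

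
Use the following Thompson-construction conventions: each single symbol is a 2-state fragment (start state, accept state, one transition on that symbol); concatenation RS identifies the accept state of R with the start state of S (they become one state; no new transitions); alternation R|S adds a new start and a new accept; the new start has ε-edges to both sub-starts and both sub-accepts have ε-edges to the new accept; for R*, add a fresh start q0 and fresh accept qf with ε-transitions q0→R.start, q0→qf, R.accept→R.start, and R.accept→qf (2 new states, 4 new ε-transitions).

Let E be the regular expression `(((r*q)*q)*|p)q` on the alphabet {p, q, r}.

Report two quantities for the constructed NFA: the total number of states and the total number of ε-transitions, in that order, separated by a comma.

15, 16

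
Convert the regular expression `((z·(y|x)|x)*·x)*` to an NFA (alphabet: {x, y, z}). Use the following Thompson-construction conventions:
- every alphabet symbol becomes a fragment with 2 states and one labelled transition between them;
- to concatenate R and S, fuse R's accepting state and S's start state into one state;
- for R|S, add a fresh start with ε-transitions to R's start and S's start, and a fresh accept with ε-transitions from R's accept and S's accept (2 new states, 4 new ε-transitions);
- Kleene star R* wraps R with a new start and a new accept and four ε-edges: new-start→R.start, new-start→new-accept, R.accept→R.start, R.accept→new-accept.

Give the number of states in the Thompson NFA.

Bottom-up over the parse tree:
Each of the 5 symbol leaves contributes a 2-state fragment.
  y|x = 6 states
  z·(y|x) = 7 states
  z·(y|x)|x = 11 states
  (z·(y|x)|x)* = 13 states
  (z·(y|x)|x)*·x = 14 states
  ((z·(y|x)|x)*·x)* = 16 states

16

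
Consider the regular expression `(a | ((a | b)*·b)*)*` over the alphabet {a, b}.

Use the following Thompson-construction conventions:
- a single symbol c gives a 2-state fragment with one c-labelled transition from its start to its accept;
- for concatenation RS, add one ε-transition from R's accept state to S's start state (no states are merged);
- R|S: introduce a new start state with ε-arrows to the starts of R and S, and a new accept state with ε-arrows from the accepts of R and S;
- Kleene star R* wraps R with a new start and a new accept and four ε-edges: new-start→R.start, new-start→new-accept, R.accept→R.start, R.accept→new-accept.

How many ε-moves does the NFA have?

21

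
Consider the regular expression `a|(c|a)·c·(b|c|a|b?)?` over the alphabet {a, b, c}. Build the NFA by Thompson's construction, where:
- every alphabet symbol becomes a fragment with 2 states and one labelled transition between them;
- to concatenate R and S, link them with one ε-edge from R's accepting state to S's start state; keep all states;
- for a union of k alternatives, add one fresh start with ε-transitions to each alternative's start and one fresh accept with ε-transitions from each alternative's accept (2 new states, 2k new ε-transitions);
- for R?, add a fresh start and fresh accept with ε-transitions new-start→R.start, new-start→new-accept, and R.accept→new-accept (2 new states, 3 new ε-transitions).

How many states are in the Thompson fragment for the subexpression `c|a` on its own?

6

Fragment for `c|a`:
Each of the 2 symbol leaves contributes a 2-state fragment.
  c|a — 6 states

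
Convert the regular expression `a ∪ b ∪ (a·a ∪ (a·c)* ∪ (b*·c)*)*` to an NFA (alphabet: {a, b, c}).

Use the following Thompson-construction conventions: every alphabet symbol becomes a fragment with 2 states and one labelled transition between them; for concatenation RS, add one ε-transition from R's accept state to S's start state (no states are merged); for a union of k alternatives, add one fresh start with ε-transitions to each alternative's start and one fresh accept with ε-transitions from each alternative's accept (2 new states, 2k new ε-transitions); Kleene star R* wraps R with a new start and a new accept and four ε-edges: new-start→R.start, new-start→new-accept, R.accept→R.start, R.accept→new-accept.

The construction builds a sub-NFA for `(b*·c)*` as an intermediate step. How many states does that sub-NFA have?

Fragment for `(b*·c)*`:
Each of the 2 symbol leaves contributes a 2-state fragment.
  b* → 4 states
  b*·c → 6 states
  (b*·c)* → 8 states

8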